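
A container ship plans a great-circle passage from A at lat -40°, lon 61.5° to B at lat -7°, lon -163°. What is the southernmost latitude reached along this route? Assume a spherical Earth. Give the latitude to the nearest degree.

The great circle lies in the plane with unit normal n̂ = (p₁ × p₂)/|p₁ × p₂|.
Here n̂_z ≈ +0.602; the vertex latitude is φ_max = arccos|n̂_z| ≈ 53.0°.

≈ -53°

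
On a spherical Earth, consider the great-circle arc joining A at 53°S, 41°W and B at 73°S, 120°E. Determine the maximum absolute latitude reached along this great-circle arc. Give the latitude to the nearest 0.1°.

The great circle lies in the plane with unit normal n̂ = (p₁ × p₂)/|p₁ × p₂|.
Here n̂_z ≈ +0.071; the vertex latitude is φ_max = arccos|n̂_z| ≈ 85.9°.
Check via Clairaut: cos φ_max = |cos φ₁| · sin C = cos(53.0°)·sin(173.2°) ≈ 0.071, again giving ≈ 85.9°.

≈ 85.9°S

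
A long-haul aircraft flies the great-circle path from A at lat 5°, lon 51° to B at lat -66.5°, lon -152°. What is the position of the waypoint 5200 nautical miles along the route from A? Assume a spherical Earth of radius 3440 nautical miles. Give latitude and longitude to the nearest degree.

Convert each endpoint to a unit vector on the sphere (x = cos φ cos λ, y = cos φ sin λ, z = sin φ).
The central angle between the endpoints is δ = arccos(p₁·p₂) ≈ 2.033 rad (116.5°). The total great-circle distance is δ·R ≈ 2.033 × 3440 ≈ 6992 nmi, so the target fraction is f = 5200/6992 ≈ 0.744.
Interpolate at f ≈ 0.744 with slerp weights a = sin((1−f)δ)/sin δ ≈ 0.556, b = sin(fδ)/sin δ ≈ 1.115.
p = a·p₁ + b·p₂ ≈ (-0.044, 0.222, -0.974); φ = arcsin(p_z) ≈ -76.94°, λ = atan2(p_y, p_x) ≈ 101.23°.

≈ lat -77°, lon 101°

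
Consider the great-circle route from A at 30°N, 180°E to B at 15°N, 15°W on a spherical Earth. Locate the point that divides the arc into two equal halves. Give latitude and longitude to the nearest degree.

From cos δ = sin φ₁ sin φ₂ + cos φ₁ cos φ₂ cos Δλ, the central angle is δ ≈ 2.317 rad (132.7°).
Interpolate at f = 1/2 with slerp weights a = sin((1−f)δ)/sin δ ≈ 1.247, b = sin(fδ)/sin δ ≈ 1.247.
p = a·p₁ + b·p₂ ≈ (0.084, -0.312, 0.946); φ = arcsin(p_z) ≈ 71.17°, λ = atan2(p_y, p_x) ≈ -75.00°.

≈ 71°N, 75°W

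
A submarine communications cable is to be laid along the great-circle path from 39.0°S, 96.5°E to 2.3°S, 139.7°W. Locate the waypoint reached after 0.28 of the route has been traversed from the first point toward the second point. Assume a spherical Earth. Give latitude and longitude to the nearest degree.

≈ 45°S, 139°E

The haversine formula gives a central angle δ ≈ 1.990 rad (114.0°) between the endpoints.
Interpolate at f = 0.28 with slerp weights a = sin((1−f)δ)/sin δ ≈ 1.084, b = sin(fδ)/sin δ ≈ 0.579.
p = a·p₁ + b·p₂ ≈ (-0.536, 0.463, -0.706); φ = arcsin(p_z) ≈ -44.87°, λ = atan2(p_y, p_x) ≈ 139.19°.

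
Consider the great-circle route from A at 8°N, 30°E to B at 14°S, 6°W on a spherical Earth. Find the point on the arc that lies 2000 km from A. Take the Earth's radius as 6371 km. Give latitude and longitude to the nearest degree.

≈ 2°S, 15°E

The haversine formula gives a central angle δ ≈ 0.732 rad (42.0°) between the endpoints. The total great-circle distance is δ·R ≈ 0.732 × 6371 ≈ 4665 km, so the target fraction is f = 2000/4665 ≈ 0.429.
Interpolate at f ≈ 0.429 with slerp weights a = sin((1−f)δ)/sin δ ≈ 0.608, b = sin(fδ)/sin δ ≈ 0.462.
p = a·p₁ + b·p₂ ≈ (0.967, 0.254, -0.027); φ = arcsin(p_z) ≈ -1.56°, λ = atan2(p_y, p_x) ≈ 14.72°.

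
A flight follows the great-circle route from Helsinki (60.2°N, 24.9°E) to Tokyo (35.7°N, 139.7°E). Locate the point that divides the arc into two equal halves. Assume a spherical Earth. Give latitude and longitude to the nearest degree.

≈ (63°N, 103°E)

The haversine formula gives a central angle δ ≈ 1.227 rad (70.3°) between the endpoints.
Interpolate at f = 1/2 with slerp weights a = sin((1−f)δ)/sin δ ≈ 0.612, b = sin(fδ)/sin δ ≈ 0.612.
p = a·p₁ + b·p₂ ≈ (-0.103, 0.449, 0.887); φ = arcsin(p_z) ≈ 62.56°, λ = atan2(p_y, p_x) ≈ 102.93°.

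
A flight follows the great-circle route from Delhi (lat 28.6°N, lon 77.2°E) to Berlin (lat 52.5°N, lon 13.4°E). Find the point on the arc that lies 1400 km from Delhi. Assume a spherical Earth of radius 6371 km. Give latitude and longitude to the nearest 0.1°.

From cos δ = sin φ₁ sin φ₂ + cos φ₁ cos φ₂ cos Δλ, the central angle is δ ≈ 0.907 rad (52.0°). The total great-circle distance is δ·R ≈ 0.907 × 6371 ≈ 5781 km, so the target fraction is f = 1400/5781 ≈ 0.242.
Interpolate at f ≈ 0.242 with slerp weights a = sin((1−f)δ)/sin δ ≈ 0.806, b = sin(fδ)/sin δ ≈ 0.277.
p = a·p₁ + b·p₂ ≈ (0.321, 0.729, 0.605); φ = arcsin(p_z) ≈ 37.24°, λ = atan2(p_y, p_x) ≈ 66.26°.

≈ lat 37.2°N, lon 66.3°E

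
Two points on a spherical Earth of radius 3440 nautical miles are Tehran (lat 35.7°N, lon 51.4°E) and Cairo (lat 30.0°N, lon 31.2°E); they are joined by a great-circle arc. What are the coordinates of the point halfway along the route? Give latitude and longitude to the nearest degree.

Convert each endpoint to a unit vector on the sphere (x = cos φ cos λ, y = cos φ sin λ, z = sin φ).
The central angle between the endpoints is δ = arccos(p₁·p₂) ≈ 0.312 rad (17.9°).
Interpolate at f = 1/2 with slerp weights a = sin((1−f)δ)/sin δ ≈ 0.506, b = sin(fδ)/sin δ ≈ 0.506.
p = a·p₁ + b·p₂ ≈ (0.631, 0.548, 0.548); φ = arcsin(p_z) ≈ 33.26°, λ = atan2(p_y, p_x) ≈ 40.97°.

≈ lat 33°N, lon 41°E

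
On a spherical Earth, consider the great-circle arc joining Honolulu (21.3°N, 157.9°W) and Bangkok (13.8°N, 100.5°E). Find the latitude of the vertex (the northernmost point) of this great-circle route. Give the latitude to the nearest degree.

≈ 27°N

The great circle lies in the plane with unit normal n̂ = (p₁ × p₂)/|p₁ × p₂|.
Here n̂_z ≈ -0.890; the vertex latitude is φ_max = arccos|n̂_z| ≈ 27.1°.
Check via Clairaut: cos φ_max = |cos φ₁| · sin C = cos(21.3°)·sin(72.9°) ≈ 0.890, again giving ≈ 27.1°.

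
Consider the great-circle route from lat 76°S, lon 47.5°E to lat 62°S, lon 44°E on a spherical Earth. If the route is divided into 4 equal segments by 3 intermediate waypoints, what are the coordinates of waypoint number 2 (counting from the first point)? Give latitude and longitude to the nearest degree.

From cos δ = sin φ₁ sin φ₂ + cos φ₁ cos φ₂ cos Δλ, the central angle is δ ≈ 0.245 rad (14.1°).
Interpolate at f = 2/4 with slerp weights a = sin((1−f)δ)/sin δ ≈ 0.504, b = sin(fδ)/sin δ ≈ 0.504.
p = a·p₁ + b·p₂ ≈ (0.252, 0.254, -0.934); φ = arcsin(p_z) ≈ -69.01°, λ = atan2(p_y, p_x) ≈ 45.19°.

≈ lat 69°S, lon 45°E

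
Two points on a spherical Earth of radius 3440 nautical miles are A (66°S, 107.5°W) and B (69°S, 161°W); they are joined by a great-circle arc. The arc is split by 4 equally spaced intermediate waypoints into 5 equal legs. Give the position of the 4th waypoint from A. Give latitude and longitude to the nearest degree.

≈ (70°S, 150°W)

Write both endpoints as unit vectors p₁, p₂ with components (cos φ cos λ, cos φ sin λ, sin φ).
The central angle between the endpoints is δ = arccos(p₁·p₂) ≈ 0.349 rad (20.0°).
Interpolate at f = 4/5 with slerp weights a = sin((1−f)δ)/sin δ ≈ 0.204, b = sin(fδ)/sin δ ≈ 0.806.
p = a·p₁ + b·p₂ ≈ (-0.298, -0.173, -0.939); φ = arcsin(p_z) ≈ -69.84°, λ = atan2(p_y, p_x) ≈ -149.84°.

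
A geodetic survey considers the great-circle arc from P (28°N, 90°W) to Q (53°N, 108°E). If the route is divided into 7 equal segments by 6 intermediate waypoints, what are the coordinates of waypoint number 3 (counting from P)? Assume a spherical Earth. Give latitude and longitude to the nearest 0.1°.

The haversine formula gives a central angle δ ≈ 1.702 rad (97.5°) between the endpoints.
Interpolate at f = 3/7 with slerp weights a = sin((1−f)δ)/sin δ ≈ 0.833, b = sin(fδ)/sin δ ≈ 0.672.
p = a·p₁ + b·p₂ ≈ (-0.125, -0.351, 0.928); φ = arcsin(p_z) ≈ 68.12°, λ = atan2(p_y, p_x) ≈ -109.59°.

≈ (68.1°N, 109.6°W)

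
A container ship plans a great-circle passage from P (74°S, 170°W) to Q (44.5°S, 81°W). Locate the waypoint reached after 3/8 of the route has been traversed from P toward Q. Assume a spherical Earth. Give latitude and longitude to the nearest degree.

From cos δ = sin φ₁ sin φ₂ + cos φ₁ cos φ₂ cos Δλ, the central angle is δ ≈ 0.827 rad (47.4°).
Interpolate at f = 3/8 with slerp weights a = sin((1−f)δ)/sin δ ≈ 0.671, b = sin(fδ)/sin δ ≈ 0.415.
p = a·p₁ + b·p₂ ≈ (-0.136, -0.324, -0.936); φ = arcsin(p_z) ≈ -69.41°, λ = atan2(p_y, p_x) ≈ -112.75°.

≈ (69°S, 113°W)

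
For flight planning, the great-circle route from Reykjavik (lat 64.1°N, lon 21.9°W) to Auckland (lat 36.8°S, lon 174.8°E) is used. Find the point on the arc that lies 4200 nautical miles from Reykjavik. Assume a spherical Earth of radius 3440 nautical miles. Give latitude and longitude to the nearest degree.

≈ lat 42°N, lon 165°W

The haversine formula gives a central angle δ ≈ 2.634 rad (150.9°) between the endpoints. The total great-circle distance is δ·R ≈ 2.634 × 3440 ≈ 9061 nmi, so the target fraction is f = 4200/9061 ≈ 0.464.
Interpolate at f ≈ 0.464 with slerp weights a = sin((1−f)δ)/sin δ ≈ 2.031, b = sin(fδ)/sin δ ≈ 1.932.
p = a·p₁ + b·p₂ ≈ (-0.718, -0.191, 0.670); φ = arcsin(p_z) ≈ 42.05°, λ = atan2(p_y, p_x) ≈ -165.12°.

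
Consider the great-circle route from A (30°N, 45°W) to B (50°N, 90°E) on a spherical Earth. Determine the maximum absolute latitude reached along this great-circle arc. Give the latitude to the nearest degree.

The great circle lies in the plane with unit normal n̂ = (p₁ × p₂)/|p₁ × p₂|.
Here n̂_z ≈ +0.394; the vertex latitude is φ_max = arccos|n̂_z| ≈ 66.8°.

≈ 67°N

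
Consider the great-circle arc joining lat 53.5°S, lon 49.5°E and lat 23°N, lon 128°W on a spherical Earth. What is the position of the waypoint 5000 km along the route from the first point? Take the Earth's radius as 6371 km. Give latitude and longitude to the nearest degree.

≈ lat 81°S, lon 110°W

The haversine formula gives a central angle δ ≈ 2.608 rad (149.4°) between the endpoints. The total great-circle distance is δ·R ≈ 2.608 × 6371 ≈ 16617 km, so the target fraction is f = 5000/16617 ≈ 0.301.
Interpolate at f ≈ 0.301 with slerp weights a = sin((1−f)δ)/sin δ ≈ 1.904, b = sin(fδ)/sin δ ≈ 1.390.
p = a·p₁ + b·p₂ ≈ (-0.052, -0.147, -0.988); φ = arcsin(p_z) ≈ -81.04°, λ = atan2(p_y, p_x) ≈ -109.51°.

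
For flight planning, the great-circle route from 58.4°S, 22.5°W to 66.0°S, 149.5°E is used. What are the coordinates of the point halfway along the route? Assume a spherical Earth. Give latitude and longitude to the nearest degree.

Convert each endpoint to a unit vector on the sphere (x = cos φ cos λ, y = cos φ sin λ, z = sin φ).
The central angle between the endpoints is δ = arccos(p₁·p₂) ≈ 0.968 rad (55.5°).
Interpolate at f = 1/2 with slerp weights a = sin((1−f)δ)/sin δ ≈ 0.565, b = sin(fδ)/sin δ ≈ 0.565.
p = a·p₁ + b·p₂ ≈ (0.075, 0.003, -0.997); φ = arcsin(p_z) ≈ -85.67°, λ = atan2(p_y, p_x) ≈ 2.53°.

≈ 86°S, 3°E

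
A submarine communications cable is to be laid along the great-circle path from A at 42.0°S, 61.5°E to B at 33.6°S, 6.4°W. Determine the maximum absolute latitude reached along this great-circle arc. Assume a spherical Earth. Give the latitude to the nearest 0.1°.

≈ 44.0°S

The great circle lies in the plane with unit normal n̂ = (p₁ × p₂)/|p₁ × p₂|.
Here n̂_z ≈ -0.719; the vertex latitude is φ_max = arccos|n̂_z| ≈ 44.0°.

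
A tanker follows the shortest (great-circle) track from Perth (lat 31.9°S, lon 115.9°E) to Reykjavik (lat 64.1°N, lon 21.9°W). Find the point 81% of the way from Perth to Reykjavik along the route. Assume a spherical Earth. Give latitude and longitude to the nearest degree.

Write both endpoints as unit vectors p₁, p₂ with components (cos φ cos λ, cos φ sin λ, sin φ).
The central angle between the endpoints is δ = arccos(p₁·p₂) ≈ 2.419 rad (138.6°).
Interpolate at f = 0.81 with slerp weights a = sin((1−f)δ)/sin δ ≈ 0.671, b = sin(fδ)/sin δ ≈ 1.399.
p = a·p₁ + b·p₂ ≈ (0.318, 0.284, 0.904); φ = arcsin(p_z) ≈ 64.73°, λ = atan2(p_y, p_x) ≈ 41.76°.

≈ lat 65°N, lon 42°E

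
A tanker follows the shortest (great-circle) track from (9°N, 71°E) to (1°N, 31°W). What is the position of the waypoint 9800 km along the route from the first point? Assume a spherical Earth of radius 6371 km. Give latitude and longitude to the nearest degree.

Write both endpoints as unit vectors p₁, p₂ with components (cos φ cos λ, cos φ sin λ, sin φ).
The central angle between the endpoints is δ = arccos(p₁·p₂) ≈ 1.775 rad (101.7°). The total great-circle distance is δ·R ≈ 1.775 × 6371 ≈ 11307 km, so the target fraction is f = 9800/11307 ≈ 0.867.
Interpolate at f ≈ 0.867 with slerp weights a = sin((1−f)δ)/sin δ ≈ 0.239, b = sin(fδ)/sin δ ≈ 1.021.
p = a·p₁ + b·p₂ ≈ (0.952, -0.302, 0.055); φ = arcsin(p_z) ≈ 3.17°, λ = atan2(p_y, p_x) ≈ -17.61°.

≈ (3°N, 18°W)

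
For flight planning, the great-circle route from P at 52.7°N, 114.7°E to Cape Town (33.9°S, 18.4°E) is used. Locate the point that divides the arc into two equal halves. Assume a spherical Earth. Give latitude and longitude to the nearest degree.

≈ 14°N, 57°E

The haversine formula gives a central angle δ ≈ 2.093 rad (119.9°) between the endpoints.
Interpolate at f = 1/2 with slerp weights a = sin((1−f)δ)/sin δ ≈ 0.999, b = sin(fδ)/sin δ ≈ 0.999.
p = a·p₁ + b·p₂ ≈ (0.534, 0.812, 0.237); φ = arcsin(p_z) ≈ 13.74°, λ = atan2(p_y, p_x) ≈ 56.67°.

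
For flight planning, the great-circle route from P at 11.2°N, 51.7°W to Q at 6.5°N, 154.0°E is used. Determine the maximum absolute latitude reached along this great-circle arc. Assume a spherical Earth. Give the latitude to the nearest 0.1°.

≈ 35.1°N

The great circle lies in the plane with unit normal n̂ = (p₁ × p₂)/|p₁ × p₂|.
Here n̂_z ≈ -0.818; the vertex latitude is φ_max = arccos|n̂_z| ≈ 35.1°.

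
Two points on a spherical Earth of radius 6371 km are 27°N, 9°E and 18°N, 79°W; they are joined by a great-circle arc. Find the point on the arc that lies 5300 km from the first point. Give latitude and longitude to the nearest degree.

Write both endpoints as unit vectors p₁, p₂ with components (cos φ cos λ, cos φ sin λ, sin φ).
The central angle between the endpoints is δ = arccos(p₁·p₂) ≈ 1.400 rad (80.2°). The total great-circle distance is δ·R ≈ 1.400 × 6371 ≈ 8920 km, so the target fraction is f = 5300/8920 ≈ 0.594.
Interpolate at f ≈ 0.594 with slerp weights a = sin((1−f)δ)/sin δ ≈ 0.546, b = sin(fδ)/sin δ ≈ 0.750.
p = a·p₁ + b·p₂ ≈ (0.617, -0.624, 0.480); φ = arcsin(p_z) ≈ 28.67°, λ = atan2(p_y, p_x) ≈ -45.35°.

≈ 29°N, 45°W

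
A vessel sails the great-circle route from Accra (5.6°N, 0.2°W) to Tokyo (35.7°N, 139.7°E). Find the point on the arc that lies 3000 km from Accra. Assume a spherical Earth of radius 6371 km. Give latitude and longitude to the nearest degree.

≈ (26°N, 18°E)

Convert each endpoint to a unit vector on the sphere (x = cos φ cos λ, y = cos φ sin λ, z = sin φ).
The central angle between the endpoints is δ = arccos(p₁·p₂) ≈ 2.167 rad (124.1°). The total great-circle distance is δ·R ≈ 2.167 × 6371 ≈ 13804 km, so the target fraction is f = 3000/13804 ≈ 0.217.
Interpolate at f ≈ 0.217 with slerp weights a = sin((1−f)δ)/sin δ ≈ 1.199, b = sin(fδ)/sin δ ≈ 0.548.
p = a·p₁ + b·p₂ ≈ (0.854, 0.284, 0.437); φ = arcsin(p_z) ≈ 25.90°, λ = atan2(p_y, p_x) ≈ 18.39°.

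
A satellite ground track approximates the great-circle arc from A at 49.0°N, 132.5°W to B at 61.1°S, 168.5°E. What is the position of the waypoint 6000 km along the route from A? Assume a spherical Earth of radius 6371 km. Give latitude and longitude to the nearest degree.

The haversine formula gives a central angle δ ≈ 2.091 rad (119.8°) between the endpoints. The total great-circle distance is δ·R ≈ 2.091 × 6371 ≈ 13324 km, so the target fraction is f = 6000/13324 ≈ 0.450.
Interpolate at f ≈ 0.450 with slerp weights a = sin((1−f)δ)/sin δ ≈ 1.052, b = sin(fδ)/sin δ ≈ 0.932.
p = a·p₁ + b·p₂ ≈ (-0.908, -0.419, -0.022); φ = arcsin(p_z) ≈ -1.26°, λ = atan2(p_y, p_x) ≈ -155.22°.

≈ 1°S, 155°W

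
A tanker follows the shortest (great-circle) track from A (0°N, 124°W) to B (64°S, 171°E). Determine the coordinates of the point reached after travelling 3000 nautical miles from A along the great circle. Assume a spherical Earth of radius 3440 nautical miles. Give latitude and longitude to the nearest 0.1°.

Convert each endpoint to a unit vector on the sphere (x = cos φ cos λ, y = cos φ sin λ, z = sin φ).
The central angle between the endpoints is δ = arccos(p₁·p₂) ≈ 1.384 rad (79.3°). The total great-circle distance is δ·R ≈ 1.384 × 3440 ≈ 4763 nmi, so the target fraction is f = 3000/4763 ≈ 0.630.
Interpolate at f ≈ 0.630 with slerp weights a = sin((1−f)δ)/sin δ ≈ 0.499, b = sin(fδ)/sin δ ≈ 0.779.
p = a·p₁ + b·p₂ ≈ (-0.616, -0.360, -0.700); φ = arcsin(p_z) ≈ -44.45°, λ = atan2(p_y, p_x) ≈ -149.70°.

≈ (44.5°S, 149.7°W)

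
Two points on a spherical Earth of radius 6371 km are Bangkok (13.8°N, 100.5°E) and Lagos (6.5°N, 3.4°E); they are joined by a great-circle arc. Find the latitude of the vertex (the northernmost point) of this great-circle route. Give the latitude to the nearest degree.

The great circle lies in the plane with unit normal n̂ = (p₁ × p₂)/|p₁ × p₂|.
Here n̂_z ≈ -0.962; the vertex latitude is φ_max = arccos|n̂_z| ≈ 15.9°.
Check via Clairaut: cos φ_max = |cos φ₁| · sin C = cos(13.8°)·sin(82.0°) ≈ 0.962, again giving ≈ 15.9°.

≈ 16°N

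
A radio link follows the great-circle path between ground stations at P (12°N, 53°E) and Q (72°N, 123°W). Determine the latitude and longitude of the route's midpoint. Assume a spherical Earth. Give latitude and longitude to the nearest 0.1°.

≈ (60.0°N, 51.2°E)

Write both endpoints as unit vectors p₁, p₂ with components (cos φ cos λ, cos φ sin λ, sin φ).
The central angle between the endpoints is δ = arccos(p₁·p₂) ≈ 1.675 rad (96.0°).
Interpolate at f = 1/2 with slerp weights a = sin((1−f)δ)/sin δ ≈ 0.747, b = sin(fδ)/sin δ ≈ 0.747.
p = a·p₁ + b·p₂ ≈ (0.314, 0.390, 0.866); φ = arcsin(p_z) ≈ 59.96°, λ = atan2(p_y, p_x) ≈ 51.16°.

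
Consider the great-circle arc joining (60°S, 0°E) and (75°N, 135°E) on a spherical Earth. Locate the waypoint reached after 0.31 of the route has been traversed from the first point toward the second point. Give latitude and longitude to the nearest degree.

≈ (14°S, 22°E)

Write both endpoints as unit vectors p₁, p₂ with components (cos φ cos λ, cos φ sin λ, sin φ).
The central angle between the endpoints is δ = arccos(p₁·p₂) ≈ 2.760 rad (158.1°).
Interpolate at f = 0.31 with slerp weights a = sin((1−f)δ)/sin δ ≈ 2.536, b = sin(fδ)/sin δ ≈ 2.027.
p = a·p₁ + b·p₂ ≈ (0.897, 0.371, -0.239); φ = arcsin(p_z) ≈ -13.84°, λ = atan2(p_y, p_x) ≈ 22.46°.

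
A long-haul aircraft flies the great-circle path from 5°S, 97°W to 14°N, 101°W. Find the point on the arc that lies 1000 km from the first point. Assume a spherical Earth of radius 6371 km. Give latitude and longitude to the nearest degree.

Convert each endpoint to a unit vector on the sphere (x = cos φ cos λ, y = cos φ sin λ, z = sin φ).
The central angle between the endpoints is δ = arccos(p₁·p₂) ≈ 0.339 rad (19.4°). The total great-circle distance is δ·R ≈ 0.339 × 6371 ≈ 2158 km, so the target fraction is f = 1000/2158 ≈ 0.463.
Interpolate at f ≈ 0.463 with slerp weights a = sin((1−f)δ)/sin δ ≈ 0.544, b = sin(fδ)/sin δ ≈ 0.470.
p = a·p₁ + b·p₂ ≈ (-0.153, -0.986, 0.066); φ = arcsin(p_z) ≈ 3.81°, λ = atan2(p_y, p_x) ≈ -98.83°.

≈ 4°N, 99°W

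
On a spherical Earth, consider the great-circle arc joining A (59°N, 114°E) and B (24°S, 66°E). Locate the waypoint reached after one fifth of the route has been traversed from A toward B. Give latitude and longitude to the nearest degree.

≈ (44°N, 97°E)

Convert each endpoint to a unit vector on the sphere (x = cos φ cos λ, y = cos φ sin λ, z = sin φ).
The central angle between the endpoints is δ = arccos(p₁·p₂) ≈ 1.605 rad (91.9°).
Interpolate at f = 1/5 with slerp weights a = sin((1−f)δ)/sin δ ≈ 0.960, b = sin(fδ)/sin δ ≈ 0.316.
p = a·p₁ + b·p₂ ≈ (-0.084, 0.715, 0.694); φ = arcsin(p_z) ≈ 43.96°, λ = atan2(p_y, p_x) ≈ 96.68°.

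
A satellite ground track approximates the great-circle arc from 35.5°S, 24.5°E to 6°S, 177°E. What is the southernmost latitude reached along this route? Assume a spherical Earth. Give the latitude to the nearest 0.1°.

The great circle lies in the plane with unit normal n̂ = (p₁ × p₂)/|p₁ × p₂|.
Here n̂_z ≈ +0.496; the vertex latitude is φ_max = arccos|n̂_z| ≈ 60.3°.
Check via Clairaut: cos φ_max = |cos φ₁| · sin C = cos(35.5°)·sin(142.4°) ≈ 0.496, again giving ≈ 60.3°.

≈ 60.3°S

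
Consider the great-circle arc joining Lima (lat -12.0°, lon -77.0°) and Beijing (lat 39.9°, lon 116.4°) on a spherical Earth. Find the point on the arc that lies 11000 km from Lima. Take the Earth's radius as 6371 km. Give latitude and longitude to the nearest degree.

Convert each endpoint to a unit vector on the sphere (x = cos φ cos λ, y = cos φ sin λ, z = sin φ).
The central angle between the endpoints is δ = arccos(p₁·p₂) ≈ 2.613 rad (149.7°). The total great-circle distance is δ·R ≈ 2.613 × 6371 ≈ 16645 km, so the target fraction is f = 11000/16645 ≈ 0.661.
Interpolate at f ≈ 0.661 with slerp weights a = sin((1−f)δ)/sin δ ≈ 1.535, b = sin(fδ)/sin δ ≈ 1.958.
p = a·p₁ + b·p₂ ≈ (-0.330, -0.118, 0.937); φ = arcsin(p_z) ≈ 69.49°, λ = atan2(p_y, p_x) ≈ -160.37°.

≈ lat 69°, lon -160°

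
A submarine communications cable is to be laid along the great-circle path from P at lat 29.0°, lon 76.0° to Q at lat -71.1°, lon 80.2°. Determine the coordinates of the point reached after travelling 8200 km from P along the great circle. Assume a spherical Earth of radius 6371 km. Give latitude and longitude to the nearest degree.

≈ lat -45°, lon 78°

Convert each endpoint to a unit vector on the sphere (x = cos φ cos λ, y = cos φ sin λ, z = sin φ).
The central angle between the endpoints is δ = arccos(p₁·p₂) ≈ 1.748 rad (100.1°). The total great-circle distance is δ·R ≈ 1.748 × 6371 ≈ 11136 km, so the target fraction is f = 8200/11136 ≈ 0.736.
Interpolate at f ≈ 0.736 with slerp weights a = sin((1−f)δ)/sin δ ≈ 0.452, b = sin(fδ)/sin δ ≈ 0.975.
p = a·p₁ + b·p₂ ≈ (0.149, 0.695, -0.704); φ = arcsin(p_z) ≈ -44.72°, λ = atan2(p_y, p_x) ≈ 77.87°.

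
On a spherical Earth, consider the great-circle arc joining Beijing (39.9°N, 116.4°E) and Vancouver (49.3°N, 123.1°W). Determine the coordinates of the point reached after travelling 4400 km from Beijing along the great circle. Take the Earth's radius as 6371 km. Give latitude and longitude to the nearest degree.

The haversine formula gives a central angle δ ≈ 1.336 rad (76.6°) between the endpoints. The total great-circle distance is δ·R ≈ 1.336 × 6371 ≈ 8513 km, so the target fraction is f = 4400/8513 ≈ 0.517.
Interpolate at f ≈ 0.517 with slerp weights a = sin((1−f)δ)/sin δ ≈ 0.619, b = sin(fδ)/sin δ ≈ 0.655.
p = a·p₁ + b·p₂ ≈ (-0.444, 0.067, 0.893); φ = arcsin(p_z) ≈ 63.30°, λ = atan2(p_y, p_x) ≈ 171.38°.

≈ 63°N, 171°E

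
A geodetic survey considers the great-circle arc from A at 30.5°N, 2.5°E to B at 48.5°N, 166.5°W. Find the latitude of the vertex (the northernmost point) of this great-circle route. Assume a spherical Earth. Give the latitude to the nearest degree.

The great circle lies in the plane with unit normal n̂ = (p₁ × p₂)/|p₁ × p₂|.
Here n̂_z ≈ -0.111; the vertex latitude is φ_max = arccos|n̂_z| ≈ 83.6°.
Check via Clairaut: cos φ_max = |cos φ₁| · sin C = cos(30.5°)·sin(7.4°) ≈ 0.111, again giving ≈ 83.6°.

≈ 84°N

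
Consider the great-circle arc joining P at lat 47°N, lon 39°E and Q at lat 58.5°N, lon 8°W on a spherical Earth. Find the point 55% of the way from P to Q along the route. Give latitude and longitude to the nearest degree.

Write both endpoints as unit vectors p₁, p₂ with components (cos φ cos λ, cos φ sin λ, sin φ).
The central angle between the endpoints is δ = arccos(p₁·p₂) ≈ 0.522 rad (29.9°).
Interpolate at f = 0.55 with slerp weights a = sin((1−f)δ)/sin δ ≈ 0.467, b = sin(fδ)/sin δ ≈ 0.568.
p = a·p₁ + b·p₂ ≈ (0.541, 0.159, 0.826); φ = arcsin(p_z) ≈ 55.66°, λ = atan2(p_y, p_x) ≈ 16.38°.

≈ lat 56°N, lon 16°E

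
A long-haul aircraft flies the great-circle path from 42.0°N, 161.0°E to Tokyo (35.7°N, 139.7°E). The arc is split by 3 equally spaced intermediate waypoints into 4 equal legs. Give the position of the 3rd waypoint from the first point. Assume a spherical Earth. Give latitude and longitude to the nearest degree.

Convert each endpoint to a unit vector on the sphere (x = cos φ cos λ, y = cos φ sin λ, z = sin φ).
The central angle between the endpoints is δ = arccos(p₁·p₂) ≈ 0.309 rad (17.7°).
Interpolate at f = 3/4 with slerp weights a = sin((1−f)δ)/sin δ ≈ 0.254, b = sin(fδ)/sin δ ≈ 0.755.
p = a·p₁ + b·p₂ ≈ (-0.646, 0.458, 0.611); φ = arcsin(p_z) ≈ 37.63°, λ = atan2(p_y, p_x) ≈ 144.66°.

≈ 38°N, 145°E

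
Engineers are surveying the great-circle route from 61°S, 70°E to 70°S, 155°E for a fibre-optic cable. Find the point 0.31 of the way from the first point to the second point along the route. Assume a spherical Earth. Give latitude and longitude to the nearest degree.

≈ 68°S, 87°E

Write both endpoints as unit vectors p₁, p₂ with components (cos φ cos λ, cos φ sin λ, sin φ).
The central angle between the endpoints is δ = arccos(p₁·p₂) ≈ 0.580 rad (33.2°).
Interpolate at f = 0.31 with slerp weights a = sin((1−f)δ)/sin δ ≈ 0.711, b = sin(fδ)/sin δ ≈ 0.326.
p = a·p₁ + b·p₂ ≈ (0.017, 0.371, -0.928); φ = arcsin(p_z) ≈ -68.20°, λ = atan2(p_y, p_x) ≈ 87.42°.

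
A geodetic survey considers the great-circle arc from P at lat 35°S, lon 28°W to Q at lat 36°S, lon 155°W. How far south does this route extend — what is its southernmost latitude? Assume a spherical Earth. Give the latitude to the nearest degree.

≈ 58°S

The great circle lies in the plane with unit normal n̂ = (p₁ × p₂)/|p₁ × p₂|.
Here n̂_z ≈ -0.530; the vertex latitude is φ_max = arccos|n̂_z| ≈ 58.0°.
Check via Clairaut: cos φ_max = |cos φ₁| · sin C = cos(35.0°)·sin(139.7°) ≈ 0.530, again giving ≈ 58.0°.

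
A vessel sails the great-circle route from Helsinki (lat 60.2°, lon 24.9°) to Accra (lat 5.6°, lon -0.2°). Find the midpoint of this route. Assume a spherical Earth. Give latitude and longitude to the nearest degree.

Convert each endpoint to a unit vector on the sphere (x = cos φ cos λ, y = cos φ sin λ, z = sin φ).
The central angle between the endpoints is δ = arccos(p₁·p₂) ≈ 1.009 rad (57.8°).
Interpolate at f = 1/2 with slerp weights a = sin((1−f)δ)/sin δ ≈ 0.571, b = sin(fδ)/sin δ ≈ 0.571.
p = a·p₁ + b·p₂ ≈ (0.826, 0.118, 0.551); φ = arcsin(p_z) ≈ 33.46°, λ = atan2(p_y, p_x) ≈ 8.10°.

≈ lat 33°, lon 8°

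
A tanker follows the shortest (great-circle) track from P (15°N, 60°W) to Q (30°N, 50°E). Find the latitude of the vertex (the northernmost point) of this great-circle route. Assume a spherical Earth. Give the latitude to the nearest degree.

≈ 37°N

The great circle lies in the plane with unit normal n̂ = (p₁ × p₂)/|p₁ × p₂|.
Here n̂_z ≈ +0.796; the vertex latitude is φ_max = arccos|n̂_z| ≈ 37.3°.
Check via Clairaut: cos φ_max = |cos φ₁| · sin C = cos(15.0°)·sin(55.5°) ≈ 0.796, again giving ≈ 37.3°.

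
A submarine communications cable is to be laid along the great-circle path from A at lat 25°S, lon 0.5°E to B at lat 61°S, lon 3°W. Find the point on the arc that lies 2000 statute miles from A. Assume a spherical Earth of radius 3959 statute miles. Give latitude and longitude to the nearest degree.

≈ lat 54°S, lon 2°W

Write both endpoints as unit vectors p₁, p₂ with components (cos φ cos λ, cos φ sin λ, sin φ).
The central angle between the endpoints is δ = arccos(p₁·p₂) ≈ 0.630 rad (36.1°). The total great-circle distance is δ·R ≈ 0.630 × 3959 ≈ 2493 mi, so the target fraction is f = 2000/2493 ≈ 0.802.
Interpolate at f ≈ 0.802 with slerp weights a = sin((1−f)δ)/sin δ ≈ 0.211, b = sin(fδ)/sin δ ≈ 0.822.
p = a·p₁ + b·p₂ ≈ (0.589, -0.019, -0.808); φ = arcsin(p_z) ≈ -53.89°, λ = atan2(p_y, p_x) ≈ -1.87°.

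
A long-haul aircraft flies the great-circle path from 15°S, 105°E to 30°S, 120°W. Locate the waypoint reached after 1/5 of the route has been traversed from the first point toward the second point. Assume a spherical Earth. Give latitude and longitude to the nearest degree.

Write both endpoints as unit vectors p₁, p₂ with components (cos φ cos λ, cos φ sin λ, sin φ).
The central angle between the endpoints is δ = arccos(p₁·p₂) ≈ 2.051 rad (117.5°).
Interpolate at f = 1/5 with slerp weights a = sin((1−f)δ)/sin δ ≈ 1.125, b = sin(fδ)/sin δ ≈ 0.450.
p = a·p₁ + b·p₂ ≈ (-0.476, 0.712, -0.516); φ = arcsin(p_z) ≈ -31.06°, λ = atan2(p_y, p_x) ≈ 123.75°.

≈ 31°S, 124°E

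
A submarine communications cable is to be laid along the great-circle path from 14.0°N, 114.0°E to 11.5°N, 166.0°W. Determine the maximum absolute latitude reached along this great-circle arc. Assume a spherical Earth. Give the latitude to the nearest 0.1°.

The great circle lies in the plane with unit normal n̂ = (p₁ × p₂)/|p₁ × p₂|.
Here n̂_z ≈ +0.958; the vertex latitude is φ_max = arccos|n̂_z| ≈ 16.6°.
Check via Clairaut: cos φ_max = |cos φ₁| · sin C = cos(14.0°)·sin(81.0°) ≈ 0.958, again giving ≈ 16.6°.

≈ 16.6°N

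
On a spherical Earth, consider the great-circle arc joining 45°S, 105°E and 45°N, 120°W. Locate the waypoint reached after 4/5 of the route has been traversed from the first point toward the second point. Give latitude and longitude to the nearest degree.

≈ 31°N, 154°W

From cos δ = sin φ₁ sin φ₂ + cos φ₁ cos φ₂ cos Δλ, the central angle is δ ≈ 2.594 rad (148.6°).
Interpolate at f = 4/5 with slerp weights a = sin((1−f)δ)/sin δ ≈ 0.952, b = sin(fδ)/sin δ ≈ 1.681.
p = a·p₁ + b·p₂ ≈ (-0.768, -0.379, 0.516); φ = arcsin(p_z) ≈ 31.03°, λ = atan2(p_y, p_x) ≈ -153.73°.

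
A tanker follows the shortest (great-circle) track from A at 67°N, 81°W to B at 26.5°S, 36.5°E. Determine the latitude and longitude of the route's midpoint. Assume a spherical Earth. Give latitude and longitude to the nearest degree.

≈ 31°N, 11°E

From cos δ = sin φ₁ sin φ₂ + cos φ₁ cos φ₂ cos Δλ, the central angle is δ ≈ 2.180 rad (124.9°).
Interpolate at f = 1/2 with slerp weights a = sin((1−f)δ)/sin δ ≈ 1.081, b = sin(fδ)/sin δ ≈ 1.081.
p = a·p₁ + b·p₂ ≈ (0.844, 0.158, 0.513); φ = arcsin(p_z) ≈ 30.85°, λ = atan2(p_y, p_x) ≈ 10.62°.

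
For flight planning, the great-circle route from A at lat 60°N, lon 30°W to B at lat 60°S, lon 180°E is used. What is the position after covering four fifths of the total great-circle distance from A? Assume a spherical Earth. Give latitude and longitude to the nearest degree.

≈ lat 42°S, lon 135°W

From cos δ = sin φ₁ sin φ₂ + cos φ₁ cos φ₂ cos Δλ, the central angle is δ ≈ 2.882 rad (165.1°).
Interpolate at f = 4/5 with slerp weights a = sin((1−f)δ)/sin δ ≈ 2.124, b = sin(fδ)/sin δ ≈ 2.891.
p = a·p₁ + b·p₂ ≈ (-0.526, -0.531, -0.664); φ = arcsin(p_z) ≈ -41.64°, λ = atan2(p_y, p_x) ≈ -134.73°.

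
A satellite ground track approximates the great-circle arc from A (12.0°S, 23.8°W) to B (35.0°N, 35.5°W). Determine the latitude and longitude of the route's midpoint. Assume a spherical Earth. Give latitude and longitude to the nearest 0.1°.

≈ (11.6°N, 29.1°W)

The haversine formula gives a central angle δ ≈ 0.843 rad (48.3°) between the endpoints.
Interpolate at f = 1/2 with slerp weights a = sin((1−f)δ)/sin δ ≈ 0.548, b = sin(fδ)/sin δ ≈ 0.548.
p = a·p₁ + b·p₂ ≈ (0.856, -0.477, 0.200); φ = arcsin(p_z) ≈ 11.56°, λ = atan2(p_y, p_x) ≈ -29.13°.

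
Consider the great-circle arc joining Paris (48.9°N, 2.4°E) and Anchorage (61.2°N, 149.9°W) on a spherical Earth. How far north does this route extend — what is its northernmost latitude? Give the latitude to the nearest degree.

The great circle lies in the plane with unit normal n̂ = (p₁ × p₂)/|p₁ × p₂|.
Here n̂_z ≈ -0.159; the vertex latitude is φ_max = arccos|n̂_z| ≈ 80.8°.
Check via Clairaut: cos φ_max = |cos φ₁| · sin C = cos(48.9°)·sin(14.0°) ≈ 0.159, again giving ≈ 80.8°.

≈ 81°N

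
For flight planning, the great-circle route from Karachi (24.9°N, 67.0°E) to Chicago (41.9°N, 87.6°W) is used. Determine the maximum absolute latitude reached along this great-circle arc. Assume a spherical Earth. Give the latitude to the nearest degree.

The great circle lies in the plane with unit normal n̂ = (p₁ × p₂)/|p₁ × p₂|.
Here n̂_z ≈ -0.307; the vertex latitude is φ_max = arccos|n̂_z| ≈ 72.1°.

≈ 72°N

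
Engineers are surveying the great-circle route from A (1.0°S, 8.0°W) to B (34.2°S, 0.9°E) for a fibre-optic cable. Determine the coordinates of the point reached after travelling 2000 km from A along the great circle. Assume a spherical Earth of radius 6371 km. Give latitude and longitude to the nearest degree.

Write both endpoints as unit vectors p₁, p₂ with components (cos φ cos λ, cos φ sin λ, sin φ).
The central angle between the endpoints is δ = arccos(p₁·p₂) ≈ 0.597 rad (34.2°). The total great-circle distance is δ·R ≈ 0.597 × 6371 ≈ 3806 km, so the target fraction is f = 2000/3806 ≈ 0.525.
Interpolate at f ≈ 0.525 with slerp weights a = sin((1−f)δ)/sin δ ≈ 0.497, b = sin(fδ)/sin δ ≈ 0.549.
p = a·p₁ + b·p₂ ≈ (0.946, -0.062, -0.317); φ = arcsin(p_z) ≈ -18.50°, λ = atan2(p_y, p_x) ≈ -3.75°.

≈ (18°S, 4°W)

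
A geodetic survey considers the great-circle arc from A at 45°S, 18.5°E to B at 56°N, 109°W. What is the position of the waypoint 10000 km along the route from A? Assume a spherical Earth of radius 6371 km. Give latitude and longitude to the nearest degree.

Convert each endpoint to a unit vector on the sphere (x = cos φ cos λ, y = cos φ sin λ, z = sin φ).
The central angle between the endpoints is δ = arccos(p₁·p₂) ≈ 2.544 rad (145.8°). The total great-circle distance is δ·R ≈ 2.544 × 6371 ≈ 16210 km, so the target fraction is f = 10000/16210 ≈ 0.617.
Interpolate at f ≈ 0.617 with slerp weights a = sin((1−f)δ)/sin δ ≈ 1.472, b = sin(fδ)/sin δ ≈ 1.778.
p = a·p₁ + b·p₂ ≈ (0.663, -0.610, 0.434); φ = arcsin(p_z) ≈ 25.70°, λ = atan2(p_y, p_x) ≈ -42.61°.

≈ 26°N, 43°W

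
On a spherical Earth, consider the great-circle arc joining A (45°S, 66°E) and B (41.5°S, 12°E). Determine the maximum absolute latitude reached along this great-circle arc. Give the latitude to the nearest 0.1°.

The great circle lies in the plane with unit normal n̂ = (p₁ × p₂)/|p₁ × p₂|.
Here n̂_z ≈ -0.684; the vertex latitude is φ_max = arccos|n̂_z| ≈ 46.8°.
Check via Clairaut: cos φ_max = |cos φ₁| · sin C = cos(45.0°)·sin(104.5°) ≈ 0.684, again giving ≈ 46.8°.

≈ 46.8°S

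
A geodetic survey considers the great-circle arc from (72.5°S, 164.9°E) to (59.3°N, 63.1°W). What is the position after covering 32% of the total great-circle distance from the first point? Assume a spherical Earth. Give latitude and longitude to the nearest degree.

≈ (40°S, 110°W)

Write both endpoints as unit vectors p₁, p₂ with components (cos φ cos λ, cos φ sin λ, sin φ).
The central angle between the endpoints is δ = arccos(p₁·p₂) ≈ 2.746 rad (157.3°).
Interpolate at f = 0.32 with slerp weights a = sin((1−f)δ)/sin δ ≈ 2.482, b = sin(fδ)/sin δ ≈ 1.998.
p = a·p₁ + b·p₂ ≈ (-0.259, -0.715, -0.649); φ = arcsin(p_z) ≈ -40.47°, λ = atan2(p_y, p_x) ≈ -109.91°.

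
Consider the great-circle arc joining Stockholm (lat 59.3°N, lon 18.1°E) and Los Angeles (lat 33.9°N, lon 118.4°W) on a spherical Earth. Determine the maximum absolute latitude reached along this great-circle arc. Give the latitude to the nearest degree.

The great circle lies in the plane with unit normal n̂ = (p₁ × p₂)/|p₁ × p₂|.
Here n̂_z ≈ -0.296; the vertex latitude is φ_max = arccos|n̂_z| ≈ 72.8°.
Check via Clairaut: cos φ_max = |cos φ₁| · sin C = cos(59.3°)·sin(35.5°) ≈ 0.296, again giving ≈ 72.8°.

≈ 73°N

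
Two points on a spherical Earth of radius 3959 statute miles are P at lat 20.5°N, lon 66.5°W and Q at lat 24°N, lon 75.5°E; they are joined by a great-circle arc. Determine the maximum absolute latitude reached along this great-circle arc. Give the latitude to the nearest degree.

≈ 52°N

The great circle lies in the plane with unit normal n̂ = (p₁ × p₂)/|p₁ × p₂|.
Here n̂_z ≈ +0.622; the vertex latitude is φ_max = arccos|n̂_z| ≈ 51.5°.
Check via Clairaut: cos φ_max = |cos φ₁| · sin C = cos(20.5°)·sin(41.6°) ≈ 0.622, again giving ≈ 51.5°.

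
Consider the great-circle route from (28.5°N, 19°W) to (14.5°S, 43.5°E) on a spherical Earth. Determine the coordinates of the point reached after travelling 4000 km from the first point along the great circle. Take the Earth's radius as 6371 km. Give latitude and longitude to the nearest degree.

≈ (9°N, 13°E)

Convert each endpoint to a unit vector on the sphere (x = cos φ cos λ, y = cos φ sin λ, z = sin φ).
The central angle between the endpoints is δ = arccos(p₁·p₂) ≈ 1.294 rad (74.1°). The total great-circle distance is δ·R ≈ 1.294 × 6371 ≈ 8243 km, so the target fraction is f = 4000/8243 ≈ 0.485.
Interpolate at f ≈ 0.485 with slerp weights a = sin((1−f)δ)/sin δ ≈ 0.642, b = sin(fδ)/sin δ ≈ 0.611.
p = a·p₁ + b·p₂ ≈ (0.963, 0.223, 0.154); φ = arcsin(p_z) ≈ 8.84°, λ = atan2(p_y, p_x) ≈ 13.05°.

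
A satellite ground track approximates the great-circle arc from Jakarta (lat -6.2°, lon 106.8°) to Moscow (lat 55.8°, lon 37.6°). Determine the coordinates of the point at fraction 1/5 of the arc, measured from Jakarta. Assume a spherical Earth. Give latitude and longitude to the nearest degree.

Write both endpoints as unit vectors p₁, p₂ with components (cos φ cos λ, cos φ sin λ, sin φ).
The central angle between the endpoints is δ = arccos(p₁·p₂) ≈ 1.461 rad (83.7°).
Interpolate at f = 1/5 with slerp weights a = sin((1−f)δ)/sin δ ≈ 0.926, b = sin(fδ)/sin δ ≈ 0.290.
p = a·p₁ + b·p₂ ≈ (-0.137, 0.981, 0.140); φ = arcsin(p_z) ≈ 8.03°, λ = atan2(p_y, p_x) ≈ 97.95°.

≈ lat 8°, lon 98°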